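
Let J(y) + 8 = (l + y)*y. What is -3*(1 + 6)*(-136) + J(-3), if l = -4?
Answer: 2869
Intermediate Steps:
J(y) = -8 + y*(-4 + y) (J(y) = -8 + (-4 + y)*y = -8 + y*(-4 + y))
-3*(1 + 6)*(-136) + J(-3) = -3*(1 + 6)*(-136) + (-8 + (-3)**2 - 4*(-3)) = -3*7*(-136) + (-8 + 9 + 12) = -21*(-136) + 13 = 2856 + 13 = 2869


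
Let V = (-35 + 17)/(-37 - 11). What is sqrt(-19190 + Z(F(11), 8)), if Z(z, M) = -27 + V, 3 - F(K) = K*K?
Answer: I*sqrt(307466)/4 ≈ 138.62*I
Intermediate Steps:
V = 3/8 (V = -18/(-48) = -18*(-1/48) = 3/8 ≈ 0.37500)
F(K) = 3 - K**2 (F(K) = 3 - K*K = 3 - K**2)
Z(z, M) = -213/8 (Z(z, M) = -27 + 3/8 = -213/8)
sqrt(-19190 + Z(F(11), 8)) = sqrt(-19190 - 213/8) = sqrt(-153733/8) = I*sqrt(307466)/4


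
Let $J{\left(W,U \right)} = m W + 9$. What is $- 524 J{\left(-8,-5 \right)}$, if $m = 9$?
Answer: $33012$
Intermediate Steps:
$J{\left(W,U \right)} = 9 + 9 W$ ($J{\left(W,U \right)} = 9 W + 9 = 9 + 9 W$)
$- 524 J{\left(-8,-5 \right)} = - 524 \left(9 + 9 \left(-8\right)\right) = - 524 \left(9 - 72\right) = \left(-524\right) \left(-63\right) = 33012$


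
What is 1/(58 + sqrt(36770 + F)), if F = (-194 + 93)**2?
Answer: -58/43607 + 3*sqrt(5219)/43607 ≈ 0.0036400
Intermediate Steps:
F = 10201 (F = (-101)**2 = 10201)
1/(58 + sqrt(36770 + F)) = 1/(58 + sqrt(36770 + 10201)) = 1/(58 + sqrt(46971)) = 1/(58 + 3*sqrt(5219))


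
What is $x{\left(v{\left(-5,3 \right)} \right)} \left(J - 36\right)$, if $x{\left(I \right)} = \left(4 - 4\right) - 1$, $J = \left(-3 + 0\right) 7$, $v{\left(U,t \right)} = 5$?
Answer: $57$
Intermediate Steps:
$J = -21$ ($J = \left(-3\right) 7 = -21$)
$x{\left(I \right)} = -1$ ($x{\left(I \right)} = 0 - 1 = -1$)
$x{\left(v{\left(-5,3 \right)} \right)} \left(J - 36\right) = - (-21 - 36) = \left(-1\right) \left(-57\right) = 57$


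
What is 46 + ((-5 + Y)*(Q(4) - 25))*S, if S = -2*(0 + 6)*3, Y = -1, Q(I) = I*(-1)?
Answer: -6218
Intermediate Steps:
Q(I) = -I
S = -36 (S = -12*3 = -2*18 = -36)
46 + ((-5 + Y)*(Q(4) - 25))*S = 46 + ((-5 - 1)*(-1*4 - 25))*(-36) = 46 - 6*(-4 - 25)*(-36) = 46 - 6*(-29)*(-36) = 46 + 174*(-36) = 46 - 6264 = -6218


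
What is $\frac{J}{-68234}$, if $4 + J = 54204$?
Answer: $- \frac{27100}{34117} \approx -0.79432$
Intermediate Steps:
$J = 54200$ ($J = -4 + 54204 = 54200$)
$\frac{J}{-68234} = \frac{54200}{-68234} = 54200 \left(- \frac{1}{68234}\right) = - \frac{27100}{34117}$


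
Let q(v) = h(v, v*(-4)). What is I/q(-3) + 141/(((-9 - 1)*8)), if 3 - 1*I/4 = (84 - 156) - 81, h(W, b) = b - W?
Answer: 3187/80 ≈ 39.838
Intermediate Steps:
q(v) = -5*v (q(v) = v*(-4) - v = -4*v - v = -5*v)
I = 624 (I = 12 - 4*((84 - 156) - 81) = 12 - 4*(-72 - 81) = 12 - 4*(-153) = 12 + 612 = 624)
I/q(-3) + 141/(((-9 - 1)*8)) = 624/((-5*(-3))) + 141/(((-9 - 1)*8)) = 624/15 + 141/((-10*8)) = 624*(1/15) + 141/(-80) = 208/5 + 141*(-1/80) = 208/5 - 141/80 = 3187/80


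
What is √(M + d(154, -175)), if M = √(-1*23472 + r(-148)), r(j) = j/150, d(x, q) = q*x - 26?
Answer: √(-6069600 + 15*I*√5281422)/15 ≈ 0.46641 + 164.24*I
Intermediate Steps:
d(x, q) = -26 + q*x
r(j) = j/150 (r(j) = j*(1/150) = j/150)
M = I*√5281422/15 (M = √(-1*23472 + (1/150)*(-148)) = √(-23472 - 74/75) = √(-1760474/75) = I*√5281422/15 ≈ 153.21*I)
√(M + d(154, -175)) = √(I*√5281422/15 + (-26 - 175*154)) = √(I*√5281422/15 + (-26 - 26950)) = √(I*√5281422/15 - 26976) = √(-26976 + I*√5281422/15)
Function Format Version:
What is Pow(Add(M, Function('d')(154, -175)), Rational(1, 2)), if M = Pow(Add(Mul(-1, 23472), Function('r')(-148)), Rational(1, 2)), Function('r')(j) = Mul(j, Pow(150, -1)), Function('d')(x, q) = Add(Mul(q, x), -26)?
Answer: Mul(Rational(1, 15), Pow(Add(-6069600, Mul(15, I, Pow(5281422, Rational(1, 2)))), Rational(1, 2))) ≈ Add(0.46641, Mul(164.24, I))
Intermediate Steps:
Function('d')(x, q) = Add(-26, Mul(q, x))
Function('r')(j) = Mul(Rational(1, 150), j) (Function('r')(j) = Mul(j, Rational(1, 150)) = Mul(Rational(1, 150), j))
M = Mul(Rational(1, 15), I, Pow(5281422, Rational(1, 2))) (M = Pow(Add(Mul(-1, 23472), Mul(Rational(1, 150), -148)), Rational(1, 2)) = Pow(Add(-23472, Rational(-74, 75)), Rational(1, 2)) = Pow(Rational(-1760474, 75), Rational(1, 2)) = Mul(Rational(1, 15), I, Pow(5281422, Rational(1, 2))) ≈ Mul(153.21, I))
Pow(Add(M, Function('d')(154, -175)), Rational(1, 2)) = Pow(Add(Mul(Rational(1, 15), I, Pow(5281422, Rational(1, 2))), Add(-26, Mul(-175, 154))), Rational(1, 2)) = Pow(Add(Mul(Rational(1, 15), I, Pow(5281422, Rational(1, 2))), Add(-26, -26950)), Rational(1, 2)) = Pow(Add(Mul(Rational(1, 15), I, Pow(5281422, Rational(1, 2))), -26976), Rational(1, 2)) = Pow(Add(-26976, Mul(Rational(1, 15), I, Pow(5281422, Rational(1, 2)))), Rational(1, 2))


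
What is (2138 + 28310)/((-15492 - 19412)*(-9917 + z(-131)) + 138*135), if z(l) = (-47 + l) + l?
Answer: 15224/178473467 ≈ 8.5301e-5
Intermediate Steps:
z(l) = -47 + 2*l
(2138 + 28310)/((-15492 - 19412)*(-9917 + z(-131)) + 138*135) = (2138 + 28310)/((-15492 - 19412)*(-9917 + (-47 + 2*(-131))) + 138*135) = 30448/(-34904*(-9917 + (-47 - 262)) + 18630) = 30448/(-34904*(-9917 - 309) + 18630) = 30448/(-34904*(-10226) + 18630) = 30448/(356928304 + 18630) = 30448/356946934 = 30448*(1/356946934) = 15224/178473467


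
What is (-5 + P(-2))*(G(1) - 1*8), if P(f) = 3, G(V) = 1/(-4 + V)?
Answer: 50/3 ≈ 16.667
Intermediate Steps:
(-5 + P(-2))*(G(1) - 1*8) = (-5 + 3)*(1/(-4 + 1) - 1*8) = -2*(1/(-3) - 8) = -2*(-⅓ - 8) = -2*(-25/3) = 50/3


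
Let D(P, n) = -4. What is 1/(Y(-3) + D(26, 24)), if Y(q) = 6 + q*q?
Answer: 1/11 ≈ 0.090909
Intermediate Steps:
Y(q) = 6 + q²
1/(Y(-3) + D(26, 24)) = 1/((6 + (-3)²) - 4) = 1/((6 + 9) - 4) = 1/(15 - 4) = 1/11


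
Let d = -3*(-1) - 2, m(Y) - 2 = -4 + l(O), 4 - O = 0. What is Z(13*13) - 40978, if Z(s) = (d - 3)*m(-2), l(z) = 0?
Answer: -40974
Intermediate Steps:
O = 4 (O = 4 - 1*0 = 4 + 0 = 4)
m(Y) = -2 (m(Y) = 2 + (-4 + 0) = 2 - 4 = -2)
d = 1 (d = 3 - 2 = 1)
Z(s) = 4 (Z(s) = (1 - 3)*(-2) = -2*(-2) = 4)
Z(13*13) - 40978 = 4 - 40978 = -40974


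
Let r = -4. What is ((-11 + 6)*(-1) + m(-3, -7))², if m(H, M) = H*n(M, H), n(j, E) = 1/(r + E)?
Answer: 1444/49 ≈ 29.469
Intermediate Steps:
n(j, E) = 1/(-4 + E)
m(H, M) = H/(-4 + H)
((-11 + 6)*(-1) + m(-3, -7))² = ((-11 + 6)*(-1) - 3/(-4 - 3))² = (-5*(-1) - 3/(-7))² = (5 - 3*(-⅐))² = (5 + 3/7)² = (38/7)² = 1444/49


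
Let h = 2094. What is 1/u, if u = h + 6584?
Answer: 1/8678 ≈ 0.00011523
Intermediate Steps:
u = 8678 (u = 2094 + 6584 = 8678)
1/u = 1/8678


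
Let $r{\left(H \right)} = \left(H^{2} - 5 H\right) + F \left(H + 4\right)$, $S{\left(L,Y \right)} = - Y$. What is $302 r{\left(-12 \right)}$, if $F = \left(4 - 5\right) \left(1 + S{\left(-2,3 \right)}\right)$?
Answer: $56776$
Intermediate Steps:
$F = 2$ ($F = \left(4 - 5\right) \left(1 - 3\right) = - (1 - 3) = \left(-1\right) \left(-2\right) = 2$)
$r{\left(H \right)} = 8 + H^{2} - 3 H$ ($r{\left(H \right)} = \left(H^{2} - 5 H\right) + 2 \left(H + 4\right) = \left(H^{2} - 5 H\right) + 2 \left(4 + H\right) = \left(H^{2} - 5 H\right) + \left(8 + 2 H\right) = 8 + H^{2} - 3 H$)
$302 r{\left(-12 \right)} = 302 \left(8 + \left(-12\right)^{2} - -36\right) = 302 \left(8 + 144 + 36\right) = 302 \cdot 188 = 56776$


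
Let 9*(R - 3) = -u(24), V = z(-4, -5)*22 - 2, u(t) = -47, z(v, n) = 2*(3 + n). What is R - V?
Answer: 884/9 ≈ 98.222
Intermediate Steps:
z(v, n) = 6 + 2*n
V = -90 (V = (6 + 2*(-5))*22 - 2 = (6 - 10)*22 - 2 = -4*22 - 2 = -88 - 2 = -90)
R = 74/9 (R = 3 + (-1*(-47))/9 = 3 + (⅑)*47 = 3 + 47/9 = 74/9 ≈ 8.2222)
R - V = 74/9 - 1*(-90) = 74/9 + 90 = 884/9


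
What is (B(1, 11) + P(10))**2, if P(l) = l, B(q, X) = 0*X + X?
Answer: 441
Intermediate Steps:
B(q, X) = X (B(q, X) = 0 + X = X)
(B(1, 11) + P(10))**2 = (11 + 10)**2 = 21**2 = 441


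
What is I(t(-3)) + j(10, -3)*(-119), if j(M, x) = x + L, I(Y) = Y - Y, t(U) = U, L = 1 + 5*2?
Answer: -952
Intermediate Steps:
L = 11 (L = 1 + 10 = 11)
I(Y) = 0
j(M, x) = 11 + x (j(M, x) = x + 11 = 11 + x)
I(t(-3)) + j(10, -3)*(-119) = 0 + (11 - 3)*(-119) = 0 + 8*(-119) = 0 - 952 = -952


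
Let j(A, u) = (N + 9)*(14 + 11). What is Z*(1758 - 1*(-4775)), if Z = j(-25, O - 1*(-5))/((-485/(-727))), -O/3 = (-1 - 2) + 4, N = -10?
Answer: -23747455/97 ≈ -2.4482e+5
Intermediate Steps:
O = -3 (O = -3*((-1 - 2) + 4) = -3*(-3 + 4) = -3*1 = -3)
j(A, u) = -25 (j(A, u) = (-10 + 9)*(14 + 11) = -1*25 = -25)
Z = -3635/97 (Z = -25/((-485/(-727))) = -25/((-485*(-1/727))) = -25/485/727 = -25*727/485 = -3635/97 ≈ -37.474)
Z*(1758 - 1*(-4775)) = -3635*(1758 - 1*(-4775))/97 = -3635*(1758 + 4775)/97 = -3635/97*6533 = -23747455/97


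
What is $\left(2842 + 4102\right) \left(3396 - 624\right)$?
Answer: $19248768$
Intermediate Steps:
$\left(2842 + 4102\right) \left(3396 - 624\right) = 6944 \cdot 2772 = 19248768$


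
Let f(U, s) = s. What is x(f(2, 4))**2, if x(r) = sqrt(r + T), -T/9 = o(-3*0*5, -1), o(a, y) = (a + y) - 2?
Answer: 31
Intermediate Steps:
o(a, y) = -2 + a + y
T = 27 (T = -9*(-2 - 3*0*5 - 1) = -9*(-2 + 0*5 - 1) = -9*(-2 + 0 - 1) = -9*(-3) = 27)
x(r) = sqrt(27 + r) (x(r) = sqrt(r + 27) = sqrt(27 + r))
x(f(2, 4))**2 = (sqrt(27 + 4))**2 = (sqrt(31))**2 = 31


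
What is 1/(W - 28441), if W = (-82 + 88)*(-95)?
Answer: -1/29011 ≈ -3.4470e-5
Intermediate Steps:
W = -570 (W = 6*(-95) = -570)
1/(W - 28441) = 1/(-570 - 28441) = 1/(-29011) = -1/29011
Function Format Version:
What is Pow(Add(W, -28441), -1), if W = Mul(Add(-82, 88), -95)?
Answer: Rational(-1, 29011) ≈ -3.4470e-5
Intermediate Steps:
W = -570 (W = Mul(6, -95) = -570)
Pow(Add(W, -28441), -1) = Pow(Add(-570, -28441), -1) = Pow(-29011, -1) = Rational(-1, 29011)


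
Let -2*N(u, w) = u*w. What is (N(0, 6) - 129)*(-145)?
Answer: 18705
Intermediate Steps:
N(u, w) = -u*w/2
(N(0, 6) - 129)*(-145) = (-½*0*6 - 129)*(-145) = (0 - 129)*(-145) = -129*(-145) = 18705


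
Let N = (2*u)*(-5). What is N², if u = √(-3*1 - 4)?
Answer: -700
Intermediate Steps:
u = I*√7 (u = √(-3 - 4) = √(-7) = I*√7 ≈ 2.6458*I)
N = -10*I*√7 (N = (2*(I*√7))*(-5) = (2*I*√7)*(-5) = -10*I*√7 ≈ -26.458*I)
N² = (-10*I*√7)² = -700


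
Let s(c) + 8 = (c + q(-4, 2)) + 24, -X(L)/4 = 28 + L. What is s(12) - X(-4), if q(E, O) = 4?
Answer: 128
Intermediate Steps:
X(L) = -112 - 4*L (X(L) = -4*(28 + L) = -112 - 4*L)
s(c) = 20 + c (s(c) = -8 + ((c + 4) + 24) = -8 + ((4 + c) + 24) = -8 + (28 + c) = 20 + c)
s(12) - X(-4) = (20 + 12) - (-112 - 4*(-4)) = 32 - (-112 + 16) = 32 - 1*(-96) = 32 + 96 = 128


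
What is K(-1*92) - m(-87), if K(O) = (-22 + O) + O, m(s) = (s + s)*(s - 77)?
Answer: -28742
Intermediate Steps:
m(s) = 2*s*(-77 + s) (m(s) = (2*s)*(-77 + s) = 2*s*(-77 + s))
K(O) = -22 + 2*O
K(-1*92) - m(-87) = (-22 + 2*(-1*92)) - 2*(-87)*(-77 - 87) = (-22 + 2*(-92)) - 2*(-87)*(-164) = (-22 - 184) - 1*28536 = -206 - 28536 = -28742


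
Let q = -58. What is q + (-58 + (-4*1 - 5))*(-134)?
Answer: 8920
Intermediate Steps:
q + (-58 + (-4*1 - 5))*(-134) = -58 + (-58 + (-4*1 - 5))*(-134) = -58 + (-58 + (-4 - 5))*(-134) = -58 + (-58 - 9)*(-134) = -58 - 67*(-134) = -58 + 8978 = 8920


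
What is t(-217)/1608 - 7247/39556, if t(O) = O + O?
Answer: -900640/1987689 ≈ -0.45311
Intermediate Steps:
t(O) = 2*O
t(-217)/1608 - 7247/39556 = (2*(-217))/1608 - 7247/39556 = -434*1/1608 - 7247*1/39556 = -217/804 - 7247/39556 = -900640/1987689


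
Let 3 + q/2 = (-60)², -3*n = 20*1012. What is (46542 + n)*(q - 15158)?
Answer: -950790104/3 ≈ -3.1693e+8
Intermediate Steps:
n = -20240/3 (n = -20*1012/3 = -⅓*20240 = -20240/3 ≈ -6746.7)
q = 7194 (q = -6 + 2*(-60)² = -6 + 2*3600 = -6 + 7200 = 7194)
(46542 + n)*(q - 15158) = (46542 - 20240/3)*(7194 - 15158) = (119386/3)*(-7964) = -950790104/3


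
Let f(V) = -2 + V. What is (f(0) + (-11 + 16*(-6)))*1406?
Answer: -153254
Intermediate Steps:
(f(0) + (-11 + 16*(-6)))*1406 = ((-2 + 0) + (-11 + 16*(-6)))*1406 = (-2 + (-11 - 96))*1406 = (-2 - 107)*1406 = -109*1406 = -153254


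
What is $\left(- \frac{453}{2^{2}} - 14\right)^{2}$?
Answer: $\frac{259081}{16} \approx 16193.0$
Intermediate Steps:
$\left(- \frac{453}{2^{2}} - 14\right)^{2} = \left(- \frac{453}{4} - 14\right)^{2} = \left(- \frac{509}{4}\right)^{2} = \frac{259081}{16}$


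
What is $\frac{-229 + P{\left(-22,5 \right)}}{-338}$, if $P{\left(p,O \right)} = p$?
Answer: $\frac{251}{338} \approx 0.7426$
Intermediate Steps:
$\frac{-229 + P{\left(-22,5 \right)}}{-338} = \frac{-229 - 22}{-338} = \left(- \frac{1}{338}\right) \left(-251\right) = \frac{251}{338}$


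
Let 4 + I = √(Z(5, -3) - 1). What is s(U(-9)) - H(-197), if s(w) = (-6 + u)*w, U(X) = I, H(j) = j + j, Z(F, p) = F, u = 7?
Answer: 392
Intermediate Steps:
H(j) = 2*j
I = -2 (I = -4 + √(5 - 1) = -4 + √4 = -4 + 2 = -2)
U(X) = -2
s(w) = w (s(w) = (-6 + 7)*w = 1*w = w)
s(U(-9)) - H(-197) = -2 - 2*(-197) = -2 - 1*(-394) = -2 + 394 = 392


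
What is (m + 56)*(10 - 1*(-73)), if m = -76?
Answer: -1660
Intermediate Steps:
(m + 56)*(10 - 1*(-73)) = (-76 + 56)*(10 - 1*(-73)) = -20*(10 + 73) = -20*83 = -1660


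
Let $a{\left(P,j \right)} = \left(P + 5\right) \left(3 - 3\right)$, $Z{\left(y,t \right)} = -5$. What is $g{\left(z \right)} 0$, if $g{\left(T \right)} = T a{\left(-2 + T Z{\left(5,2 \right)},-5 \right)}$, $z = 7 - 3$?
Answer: $0$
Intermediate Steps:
$z = 4$
$a{\left(P,j \right)} = 0$ ($a{\left(P,j \right)} = \left(5 + P\right) 0 = 0$)
$g{\left(T \right)} = 0$ ($g{\left(T \right)} = T 0 = 0$)
$g{\left(z \right)} 0 = 0 \cdot 0 = 0$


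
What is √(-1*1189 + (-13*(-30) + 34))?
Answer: 3*I*√85 ≈ 27.659*I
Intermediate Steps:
√(-1*1189 + (-13*(-30) + 34)) = √(-1189 + (390 + 34)) = √(-1189 + 424) = √(-765) = 3*I*√85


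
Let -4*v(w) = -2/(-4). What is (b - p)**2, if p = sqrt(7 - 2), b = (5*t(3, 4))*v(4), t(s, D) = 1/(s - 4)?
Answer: 345/64 - 5*sqrt(5)/4 ≈ 2.5955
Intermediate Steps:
v(w) = -1/8 (v(w) = -(-1)/(2*(-4)) = -(-1)*(-1)/(2*4) = -1/4*1/2 = -1/8)
t(s, D) = 1/(-4 + s)
b = 5/8 (b = (5/(-4 + 3))*(-1/8) = (5/(-1))*(-1/8) = (5*(-1))*(-1/8) = -5*(-1/8) = 5/8 ≈ 0.62500)
p = sqrt(5) ≈ 2.2361
(b - p)**2 = (5/8 - sqrt(5))**2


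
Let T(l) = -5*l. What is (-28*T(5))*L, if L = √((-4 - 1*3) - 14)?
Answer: 700*I*√21 ≈ 3207.8*I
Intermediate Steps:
L = I*√21 (L = √((-4 - 3) - 14) = √(-7 - 14) = √(-21) = I*√21 ≈ 4.5826*I)
(-28*T(5))*L = (-(-140)*5)*(I*√21) = (-28*(-25))*(I*√21) = 700*(I*√21) = 700*I*√21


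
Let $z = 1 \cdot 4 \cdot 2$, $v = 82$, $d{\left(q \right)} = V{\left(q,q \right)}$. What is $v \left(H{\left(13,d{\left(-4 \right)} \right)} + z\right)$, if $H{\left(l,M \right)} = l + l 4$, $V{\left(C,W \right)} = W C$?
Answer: $5986$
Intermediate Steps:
$V{\left(C,W \right)} = C W$
$d{\left(q \right)} = q^{2}$ ($d{\left(q \right)} = q q = q^{2}$)
$H{\left(l,M \right)} = 5 l$ ($H{\left(l,M \right)} = l + 4 l = 5 l$)
$z = 8$ ($z = 4 \cdot 2 = 8$)
$v \left(H{\left(13,d{\left(-4 \right)} \right)} + z\right) = 82 \left(5 \cdot 13 + 8\right) = 82 \left(65 + 8\right) = 82 \cdot 73 = 5986$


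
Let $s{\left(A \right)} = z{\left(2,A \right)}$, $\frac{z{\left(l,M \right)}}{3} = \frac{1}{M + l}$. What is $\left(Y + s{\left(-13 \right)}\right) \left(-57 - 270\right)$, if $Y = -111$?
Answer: $\frac{400248}{11} \approx 36386.0$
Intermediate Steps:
$z{\left(l,M \right)} = \frac{3}{M + l}$
$s{\left(A \right)} = \frac{3}{2 + A}$ ($s{\left(A \right)} = \frac{3}{A + 2} = \frac{3}{2 + A}$)
$\left(Y + s{\left(-13 \right)}\right) \left(-57 - 270\right) = \left(-111 + \frac{3}{2 - 13}\right) \left(-57 - 270\right) = \left(-111 + \frac{3}{-11}\right) \left(-327\right) = \left(-111 + 3 \left(- \frac{1}{11}\right)\right) \left(-327\right) = \left(-111 - \frac{3}{11}\right) \left(-327\right) = \left(- \frac{1224}{11}\right) \left(-327\right) = \frac{400248}{11}$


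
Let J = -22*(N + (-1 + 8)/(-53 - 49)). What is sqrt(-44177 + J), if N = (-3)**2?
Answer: 2*I*sqrt(28853862)/51 ≈ 210.65*I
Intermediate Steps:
N = 9
J = -10021/51 (J = -22*(9 + (-1 + 8)/(-53 - 49)) = -22*(9 + 7/(-102)) = -22*(9 + 7*(-1/102)) = -22*(9 - 7/102) = -22*911/102 = -10021/51 ≈ -196.49)
sqrt(-44177 + J) = sqrt(-44177 - 10021/51) = sqrt(-2263048/51) = 2*I*sqrt(28853862)/51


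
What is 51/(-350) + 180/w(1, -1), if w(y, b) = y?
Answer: 62949/350 ≈ 179.85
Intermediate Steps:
51/(-350) + 180/w(1, -1) = 51/(-350) + 180/1 = 51*(-1/350) + 180*1 = -51/350 + 180 = 62949/350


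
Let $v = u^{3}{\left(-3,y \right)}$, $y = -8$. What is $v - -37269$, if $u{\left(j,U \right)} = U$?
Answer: $36757$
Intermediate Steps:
$v = -512$ ($v = \left(-8\right)^{3} = -512$)
$v - -37269 = -512 - -37269 = -512 + 37269 = 36757$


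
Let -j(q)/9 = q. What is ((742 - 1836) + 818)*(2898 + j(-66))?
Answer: -963792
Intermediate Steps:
j(q) = -9*q
((742 - 1836) + 818)*(2898 + j(-66)) = ((742 - 1836) + 818)*(2898 - 9*(-66)) = (-1094 + 818)*(2898 + 594) = -276*3492 = -963792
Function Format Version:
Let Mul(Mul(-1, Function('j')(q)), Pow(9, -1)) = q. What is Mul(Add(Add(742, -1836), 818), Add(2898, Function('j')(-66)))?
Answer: -963792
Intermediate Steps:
Function('j')(q) = Mul(-9, q)
Mul(Add(Add(742, -1836), 818), Add(2898, Function('j')(-66))) = Mul(Add(Add(742, -1836), 818), Add(2898, Mul(-9, -66))) = Mul(Add(-1094, 818), Add(2898, 594)) = Mul(-276, 3492) = -963792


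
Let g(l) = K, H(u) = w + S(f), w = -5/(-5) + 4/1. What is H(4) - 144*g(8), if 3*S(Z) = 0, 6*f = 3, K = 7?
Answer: -1003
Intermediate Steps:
f = ½ (f = (⅙)*3 = ½ ≈ 0.50000)
S(Z) = 0 (S(Z) = (⅓)*0 = 0)
w = 5 (w = -5*(-⅕) + 4*1 = 1 + 4 = 5)
H(u) = 5 (H(u) = 5 + 0 = 5)
g(l) = 7
H(4) - 144*g(8) = 5 - 144*7 = 5 - 1008 = -1003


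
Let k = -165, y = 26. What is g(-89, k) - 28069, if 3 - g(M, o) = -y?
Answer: -28040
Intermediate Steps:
g(M, o) = 29 (g(M, o) = 3 - (-1)*26 = 3 - 1*(-26) = 3 + 26 = 29)
g(-89, k) - 28069 = 29 - 28069 = -28040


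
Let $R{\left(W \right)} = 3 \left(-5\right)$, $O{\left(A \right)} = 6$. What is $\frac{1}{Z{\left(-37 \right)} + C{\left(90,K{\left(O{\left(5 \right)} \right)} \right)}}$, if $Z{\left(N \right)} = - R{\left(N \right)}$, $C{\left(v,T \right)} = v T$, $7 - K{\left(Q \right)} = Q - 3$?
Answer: $\frac{1}{375} \approx 0.0026667$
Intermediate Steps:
$K{\left(Q \right)} = 10 - Q$ ($K{\left(Q \right)} = 7 - \left(Q - 3\right) = 7 - \left(-3 + Q\right) = 10 - Q$)
$R{\left(W \right)} = -15$
$C{\left(v,T \right)} = T v$
$Z{\left(N \right)} = 15$ ($Z{\left(N \right)} = \left(-1\right) \left(-15\right) = 15$)
$\frac{1}{Z{\left(-37 \right)} + C{\left(90,K{\left(O{\left(5 \right)} \right)} \right)}} = \frac{1}{15 + \left(10 - 6\right) 90} = \frac{1}{15 + 4 \cdot 90} = \frac{1}{15 + 360} = \frac{1}{375}$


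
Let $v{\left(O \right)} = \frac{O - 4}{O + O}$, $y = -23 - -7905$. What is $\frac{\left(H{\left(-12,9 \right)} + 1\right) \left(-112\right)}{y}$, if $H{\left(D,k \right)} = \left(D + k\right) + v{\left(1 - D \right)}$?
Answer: $\frac{172}{7319} \approx 0.0235$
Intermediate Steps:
$y = 7882$ ($y = -23 + 7905 = 7882$)
$v{\left(O \right)} = \frac{-4 + O}{2 O}$
$H{\left(D,k \right)} = D + k + \frac{-3 - D}{2 \left(1 - D\right)}$ ($H{\left(D,k \right)} = \left(D + k\right) + \frac{-4 - \left(-1 + D\right)}{2 \left(1 - D\right)} = \left(D + k\right) + \frac{-3 - D}{2 \left(1 - D\right)} = D + k + \frac{-3 - D}{2 \left(1 - D\right)}$)
$\frac{\left(H{\left(-12,9 \right)} + 1\right) \left(-112\right)}{y} = \frac{\left(\frac{3 - 12 + 2 \left(-1 - 12\right) \left(-12 + 9\right)}{2 \left(-1 - 12\right)} + 1\right) \left(-112\right)}{7882} = \left(\frac{3 - 12 + 2 \left(-13\right) \left(-3\right)}{2 \left(-13\right)} + 1\right) \left(-112\right) \frac{1}{7882} = \left(\frac{1}{2} \left(- \frac{1}{13}\right) \left(3 - 12 + 78\right) + 1\right) \left(-112\right) \frac{1}{7882} = \left(\frac{1}{2} \left(- \frac{1}{13}\right) 69 + 1\right) \left(-112\right) \frac{1}{7882} = \left(- \frac{69}{26} + 1\right) \left(-112\right) \frac{1}{7882} = \left(- \frac{43}{26}\right) \left(-112\right) \frac{1}{7882} = \frac{2408}{13} \cdot \frac{1}{7882} = \frac{172}{7319}$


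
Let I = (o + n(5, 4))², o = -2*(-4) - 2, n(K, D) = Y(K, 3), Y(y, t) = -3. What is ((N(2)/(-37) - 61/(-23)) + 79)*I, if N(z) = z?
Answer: 624960/851 ≈ 734.38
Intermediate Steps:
n(K, D) = -3
o = 6 (o = 8 - 2 = 6)
I = 9 (I = (6 - 3)² = 3² = 9)
((N(2)/(-37) - 61/(-23)) + 79)*I = ((2/(-37) - 61/(-23)) + 79)*9 = ((2*(-1/37) - 61*(-1/23)) + 79)*9 = ((-2/37 + 61/23) + 79)*9 = (2211/851 + 79)*9 = (69440/851)*9 = 624960/851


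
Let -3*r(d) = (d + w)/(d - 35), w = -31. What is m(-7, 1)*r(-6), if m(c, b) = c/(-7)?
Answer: -37/123 ≈ -0.30081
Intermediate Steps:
r(d) = -(-31 + d)/(3*(-35 + d)) (r(d) = -(d - 31)/(3*(d - 35)) = -(-31 + d)/(3*(-35 + d)))
m(c, b) = -c/7 (m(c, b) = c*(-1/7) = -c/7)
m(-7, 1)*r(-6) = (-1/7*(-7))*((31 - 1*(-6))/(3*(-35 - 6))) = 1*((1/3)*(31 + 6)/(-41)) = 1*((1/3)*(-1/41)*37) = 1*(-37/123) = -37/123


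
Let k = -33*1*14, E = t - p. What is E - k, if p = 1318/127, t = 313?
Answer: 97107/127 ≈ 764.62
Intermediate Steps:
p = 1318/127 (p = 1318*(1/127) = 1318/127 ≈ 10.378)
E = 38433/127 (E = 313 - 1*1318/127 = 313 - 1318/127 = 38433/127 ≈ 302.62)
k = -462 (k = -33*14 = -462)
E - k = 38433/127 - 1*(-462) = 38433/127 + 462 = 97107/127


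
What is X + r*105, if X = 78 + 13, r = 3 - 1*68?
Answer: -6734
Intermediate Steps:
r = -65 (r = 3 - 68 = -65)
X = 91
X + r*105 = 91 - 65*105 = 91 - 6825 = -6734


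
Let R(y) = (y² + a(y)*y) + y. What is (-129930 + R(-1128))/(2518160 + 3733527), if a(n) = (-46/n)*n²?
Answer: -57388338/6251687 ≈ -9.1797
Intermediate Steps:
a(n) = -46*n
R(y) = y - 45*y² (R(y) = (y² + (-46*y)*y) + y = (y² - 46*y²) + y = -45*y² + y = y - 45*y²)
(-129930 + R(-1128))/(2518160 + 3733527) = (-129930 - 1128*(1 - 45*(-1128)))/(2518160 + 3733527) = (-129930 - 1128*(1 + 50760))/6251687 = (-129930 - 1128*50761)*(1/6251687) = (-129930 - 57258408)*(1/6251687) = -57388338*1/6251687 = -57388338/6251687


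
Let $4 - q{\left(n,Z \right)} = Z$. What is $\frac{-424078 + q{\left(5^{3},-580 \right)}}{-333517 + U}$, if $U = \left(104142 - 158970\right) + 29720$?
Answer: $\frac{423494}{358625} \approx 1.1809$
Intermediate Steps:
$q{\left(n,Z \right)} = 4 - Z$
$U = -25108$ ($U = -54828 + 29720 = -25108$)
$\frac{-424078 + q{\left(5^{3},-580 \right)}}{-333517 + U} = \frac{-424078 + \left(4 - -580\right)}{-333517 - 25108} = \frac{-424078 + \left(4 + 580\right)}{-358625} = \left(-424078 + 584\right) \left(- \frac{1}{358625}\right) = \left(-423494\right) \left(- \frac{1}{358625}\right) = \frac{423494}{358625}$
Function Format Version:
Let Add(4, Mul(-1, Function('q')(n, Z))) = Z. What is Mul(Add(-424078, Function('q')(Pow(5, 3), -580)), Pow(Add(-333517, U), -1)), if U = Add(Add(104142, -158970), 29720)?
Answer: Rational(423494, 358625) ≈ 1.1809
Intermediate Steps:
Function('q')(n, Z) = Add(4, Mul(-1, Z))
U = -25108 (U = Add(-54828, 29720) = -25108)
Mul(Add(-424078, Function('q')(Pow(5, 3), -580)), Pow(Add(-333517, U), -1)) = Mul(Add(-424078, Add(4, Mul(-1, -580))), Pow(Add(-333517, -25108), -1)) = Mul(Add(-424078, Add(4, 580)), Pow(-358625, -1)) = Mul(Add(-424078, 584), Rational(-1, 358625)) = Mul(-423494, Rational(-1, 358625)) = Rational(423494, 358625)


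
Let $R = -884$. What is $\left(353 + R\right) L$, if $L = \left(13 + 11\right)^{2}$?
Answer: $-305856$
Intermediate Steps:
$L = 576$ ($L = 24^{2} = 576$)
$\left(353 + R\right) L = \left(353 - 884\right) 576 = \left(-531\right) 576 = -305856$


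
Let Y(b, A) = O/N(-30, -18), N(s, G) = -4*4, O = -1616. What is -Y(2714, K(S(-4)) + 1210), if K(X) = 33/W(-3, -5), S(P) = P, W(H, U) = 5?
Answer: -101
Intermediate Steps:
N(s, G) = -16
K(X) = 33/5
Y(b, A) = 101 (Y(b, A) = -1616/(-16) = -1616*(-1/16) = 101)
-Y(2714, K(S(-4)) + 1210) = -1*101 = -101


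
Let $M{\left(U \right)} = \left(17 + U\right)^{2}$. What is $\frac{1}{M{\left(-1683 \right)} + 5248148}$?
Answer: $\frac{1}{8023704} \approx 1.2463 \cdot 10^{-7}$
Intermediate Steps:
$\frac{1}{M{\left(-1683 \right)} + 5248148} = \frac{1}{\left(17 - 1683\right)^{2} + 5248148} = \frac{1}{\left(-1666\right)^{2} + 5248148} = \frac{1}{2775556 + 5248148} = \frac{1}{8023704}$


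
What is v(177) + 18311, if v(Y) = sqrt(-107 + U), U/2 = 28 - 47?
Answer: 18311 + I*sqrt(145) ≈ 18311.0 + 12.042*I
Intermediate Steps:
U = -38 (U = 2*(28 - 47) = 2*(-19) = -38)
v(Y) = I*sqrt(145) (v(Y) = sqrt(-107 - 38) = sqrt(-145) = I*sqrt(145))
v(177) + 18311 = I*sqrt(145) + 18311 = 18311 + I*sqrt(145)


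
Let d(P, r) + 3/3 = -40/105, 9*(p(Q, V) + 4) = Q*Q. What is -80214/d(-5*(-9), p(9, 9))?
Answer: 58086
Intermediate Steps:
p(Q, V) = -4 + Q²/9 (p(Q, V) = -4 + (Q*Q)/9 = -4 + Q²/9)
d(P, r) = -29/21 (d(P, r) = -1 - 40/105 = -1 - 40*1/105 = -1 - 8/21 = -29/21)
-80214/d(-5*(-9), p(9, 9)) = -80214/(-29/21) = -80214*(-21/29) = 58086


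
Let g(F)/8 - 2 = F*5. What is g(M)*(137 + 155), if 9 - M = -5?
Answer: 168192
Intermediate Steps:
M = 14 (M = 9 - 1*(-5) = 9 + 5 = 14)
g(F) = 16 + 40*F (g(F) = 16 + 8*(F*5) = 16 + 8*(5*F) = 16 + 40*F)
g(M)*(137 + 155) = (16 + 40*14)*(137 + 155) = (16 + 560)*292 = 576*292 = 168192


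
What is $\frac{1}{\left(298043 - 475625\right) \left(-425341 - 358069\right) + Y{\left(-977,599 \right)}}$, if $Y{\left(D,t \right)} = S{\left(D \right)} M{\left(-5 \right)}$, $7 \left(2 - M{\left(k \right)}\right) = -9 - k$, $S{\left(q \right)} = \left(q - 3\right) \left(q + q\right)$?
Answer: $\frac{1}{139124438700} \approx 7.1878 \cdot 10^{-12}$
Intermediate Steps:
$S{\left(q \right)} = 2 q \left(-3 + q\right)$ ($S{\left(q \right)} = \left(-3 + q\right) 2 q = 2 q \left(-3 + q\right)$)
$M{\left(k \right)} = \frac{23}{7} + \frac{k}{7}$ ($M{\left(k \right)} = 2 - \frac{-9 - k}{7} = 2 + \left(\frac{9}{7} + \frac{k}{7}\right) = \frac{23}{7} + \frac{k}{7}$)
$Y{\left(D,t \right)} = \frac{36 D \left(-3 + D\right)}{7}$ ($Y{\left(D,t \right)} = 2 D \left(-3 + D\right) \left(\frac{23}{7} + \frac{1}{7} \left(-5\right)\right) = 2 D \left(-3 + D\right) \left(\frac{23}{7} - \frac{5}{7}\right) = 2 D \left(-3 + D\right) \frac{18}{7} = \frac{36 D \left(-3 + D\right)}{7}$)
$\frac{1}{\left(298043 - 475625\right) \left(-425341 - 358069\right) + Y{\left(-977,599 \right)}} = \frac{1}{\left(298043 - 475625\right) \left(-425341 - 358069\right) + \frac{36}{7} \left(-977\right) \left(-3 - 977\right)} = \frac{1}{\left(-177582\right) \left(-783410\right) + \frac{36}{7} \left(-977\right) \left(-980\right)} = \frac{1}{139119514620 + 4924080} = \frac{1}{139124438700}$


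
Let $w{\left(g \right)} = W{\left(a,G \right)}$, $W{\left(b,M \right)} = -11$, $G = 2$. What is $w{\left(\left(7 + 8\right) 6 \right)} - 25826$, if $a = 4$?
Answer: $-25837$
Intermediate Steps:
$w{\left(g \right)} = -11$
$w{\left(\left(7 + 8\right) 6 \right)} - 25826 = -11 - 25826 = -25837$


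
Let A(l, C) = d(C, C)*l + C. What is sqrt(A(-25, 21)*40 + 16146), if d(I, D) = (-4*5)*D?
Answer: 3*sqrt(48554) ≈ 661.05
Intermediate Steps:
d(I, D) = -20*D
A(l, C) = C - 20*C*l (A(l, C) = (-20*C)*l + C = -20*C*l + C = C - 20*C*l)
sqrt(A(-25, 21)*40 + 16146) = sqrt((21*(1 - 20*(-25)))*40 + 16146) = sqrt((21*(1 + 500))*40 + 16146) = sqrt((21*501)*40 + 16146) = sqrt(10521*40 + 16146) = sqrt(420840 + 16146) = sqrt(436986) = 3*sqrt(48554)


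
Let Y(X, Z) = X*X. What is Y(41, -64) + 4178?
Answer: 5859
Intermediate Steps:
Y(X, Z) = X²
Y(41, -64) + 4178 = 41² + 4178 = 1681 + 4178 = 5859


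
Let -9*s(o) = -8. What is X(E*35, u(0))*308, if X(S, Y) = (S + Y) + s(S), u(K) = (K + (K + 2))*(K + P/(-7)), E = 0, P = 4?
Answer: -704/9 ≈ -78.222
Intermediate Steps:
s(o) = 8/9 (s(o) = -⅑*(-8) = 8/9)
u(K) = (2 + 2*K)*(-4/7 + K) (u(K) = (K + (K + 2))*(K + 4/(-7)) = (K + (2 + K))*(K + 4*(-⅐)) = (2 + 2*K)*(K - 4/7) = (2 + 2*K)*(-4/7 + K))
X(S, Y) = 8/9 + S + Y (X(S, Y) = (S + Y) + 8/9 = 8/9 + S + Y)
X(E*35, u(0))*308 = (8/9 + 0*35 + (-8/7 + 2*0² + (6/7)*0))*308 = (8/9 + 0 + (-8/7 + 2*0 + 0))*308 = (8/9 + 0 + (-8/7 + 0 + 0))*308 = (8/9 + 0 - 8/7)*308 = -16/63*308 = -704/9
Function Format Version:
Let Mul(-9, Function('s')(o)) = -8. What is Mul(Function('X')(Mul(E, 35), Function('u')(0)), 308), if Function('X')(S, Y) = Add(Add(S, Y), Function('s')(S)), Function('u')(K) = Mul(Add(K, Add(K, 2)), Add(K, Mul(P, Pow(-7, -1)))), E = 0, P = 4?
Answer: Rational(-704, 9) ≈ -78.222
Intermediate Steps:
Function('s')(o) = Rational(8, 9) (Function('s')(o) = Mul(Rational(-1, 9), -8) = Rational(8, 9))
Function('u')(K) = Mul(Add(2, Mul(2, K)), Add(Rational(-4, 7), K)) (Function('u')(K) = Mul(Add(K, Add(K, 2)), Add(K, Mul(4, Pow(-7, -1)))) = Mul(Add(K, Add(2, K)), Add(K, Mul(4, Rational(-1, 7)))) = Mul(Add(2, Mul(2, K)), Add(K, Rational(-4, 7))) = Mul(Add(2, Mul(2, K)), Add(Rational(-4, 7), K)))
Function('X')(S, Y) = Add(Rational(8, 9), S, Y) (Function('X')(S, Y) = Add(Add(S, Y), Rational(8, 9)) = Add(Rational(8, 9), S, Y))
Mul(Function('X')(Mul(E, 35), Function('u')(0)), 308) = Mul(Add(Rational(8, 9), Mul(0, 35), Add(Rational(-8, 7), Mul(2, Pow(0, 2)), Mul(Rational(6, 7), 0))), 308) = Mul(Add(Rational(8, 9), 0, Add(Rational(-8, 7), Mul(2, 0), 0)), 308) = Mul(Add(Rational(8, 9), 0, Add(Rational(-8, 7), 0, 0)), 308) = Mul(Add(Rational(8, 9), 0, Rational(-8, 7)), 308) = Mul(Rational(-16, 63), 308) = Rational(-704, 9)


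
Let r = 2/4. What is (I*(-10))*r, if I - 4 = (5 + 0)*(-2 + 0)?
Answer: 30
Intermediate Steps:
I = -6 (I = 4 + (5 + 0)*(-2 + 0) = 4 + 5*(-2) = 4 - 10 = -6)
r = ½ (r = 2*(¼) = ½ ≈ 0.50000)
(I*(-10))*r = -6*(-10)*(½) = 60*(½) = 30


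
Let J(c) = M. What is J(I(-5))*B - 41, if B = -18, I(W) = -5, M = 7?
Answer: -167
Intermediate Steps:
J(c) = 7
J(I(-5))*B - 41 = 7*(-18) - 41 = -126 - 41 = -167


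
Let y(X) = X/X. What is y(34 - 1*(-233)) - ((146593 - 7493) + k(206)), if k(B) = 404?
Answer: -139503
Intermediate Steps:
y(X) = 1
y(34 - 1*(-233)) - ((146593 - 7493) + k(206)) = 1 - ((146593 - 7493) + 404) = 1 - (139100 + 404) = 1 - 1*139504 = 1 - 139504 = -139503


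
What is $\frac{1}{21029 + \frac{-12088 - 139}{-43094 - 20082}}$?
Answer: $\frac{63176}{1328540331} \approx 4.7553 \cdot 10^{-5}$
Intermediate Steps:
$\frac{1}{21029 + \frac{-12088 - 139}{-43094 - 20082}} = \frac{1}{21029 - \frac{12227}{-63176}} = \frac{1}{21029 - - \frac{12227}{63176}} = \frac{1}{21029 + \frac{12227}{63176}} = \frac{1}{\frac{1328540331}{63176}} = \frac{63176}{1328540331}$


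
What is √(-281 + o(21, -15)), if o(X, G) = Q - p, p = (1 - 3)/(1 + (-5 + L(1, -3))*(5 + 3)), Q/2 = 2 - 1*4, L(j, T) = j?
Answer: I*√273947/31 ≈ 16.884*I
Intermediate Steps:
Q = -4 (Q = 2*(2 - 1*4) = 2*(2 - 4) = 2*(-2) = -4)
p = 2/31 (p = (1 - 3)/(1 + (-5 + 1)*(5 + 3)) = -2/(1 - 4*8) = -2/(1 - 32) = -2/(-31) = -2*(-1/31) = 2/31 ≈ 0.064516)
o(X, G) = -126/31 (o(X, G) = -4 - 1*2/31 = -4 - 2/31 = -126/31)
√(-281 + o(21, -15)) = √(-281 - 126/31) = √(-8837/31) = I*√273947/31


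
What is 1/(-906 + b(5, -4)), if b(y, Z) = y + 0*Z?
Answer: -1/901 ≈ -0.0011099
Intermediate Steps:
b(y, Z) = y (b(y, Z) = y + 0 = y)
1/(-906 + b(5, -4)) = 1/(-906 + 5) = 1/(-901) = -1/901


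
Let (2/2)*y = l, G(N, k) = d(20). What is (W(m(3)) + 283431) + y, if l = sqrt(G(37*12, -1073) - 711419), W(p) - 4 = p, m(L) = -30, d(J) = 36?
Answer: 283405 + I*sqrt(711383) ≈ 2.8341e+5 + 843.44*I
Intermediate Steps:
G(N, k) = 36
W(p) = 4 + p
l = I*sqrt(711383) (l = sqrt(36 - 711419) = sqrt(-711383) = I*sqrt(711383) ≈ 843.44*I)
y = I*sqrt(711383) ≈ 843.44*I
(W(m(3)) + 283431) + y = ((4 - 30) + 283431) + I*sqrt(711383) = (-26 + 283431) + I*sqrt(711383) = 283405 + I*sqrt(711383)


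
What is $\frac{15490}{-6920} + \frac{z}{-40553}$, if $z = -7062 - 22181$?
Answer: $- \frac{42580441}{28062676} \approx -1.5173$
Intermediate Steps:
$z = -29243$
$\frac{15490}{-6920} + \frac{z}{-40553} = \frac{15490}{-6920} - \frac{29243}{-40553} = 15490 \left(- \frac{1}{6920}\right) - - \frac{29243}{40553} = - \frac{1549}{692} + \frac{29243}{40553} = - \frac{42580441}{28062676}$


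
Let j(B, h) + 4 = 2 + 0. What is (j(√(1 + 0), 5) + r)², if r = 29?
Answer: 729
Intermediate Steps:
j(B, h) = -2 (j(B, h) = -4 + (2 + 0) = -4 + 2 = -2)
(j(√(1 + 0), 5) + r)² = (-2 + 29)² = 27² = 729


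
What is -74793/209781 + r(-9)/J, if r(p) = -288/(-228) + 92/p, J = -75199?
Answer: -106827107945/299731106961 ≈ -0.35641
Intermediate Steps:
r(p) = 24/19 + 92/p (r(p) = -288*(-1/228) + 92/p = 24/19 + 92/p)
-74793/209781 + r(-9)/J = -74793/209781 + (24/19 + 92/(-9))/(-75199) = -74793*1/209781 + (24/19 + 92*(-1/9))*(-1/75199) = -24931/69927 + (24/19 - 92/9)*(-1/75199) = -24931/69927 - 1532/171*(-1/75199) = -24931/69927 + 1532/12859029 = -106827107945/299731106961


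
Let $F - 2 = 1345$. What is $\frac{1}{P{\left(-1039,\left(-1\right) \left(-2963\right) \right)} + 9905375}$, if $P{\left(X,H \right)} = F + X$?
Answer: $\frac{1}{9905683} \approx 1.0095 \cdot 10^{-7}$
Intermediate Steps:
$F = 1347$ ($F = 2 + 1345 = 1347$)
$P{\left(X,H \right)} = 1347 + X$
$\frac{1}{P{\left(-1039,\left(-1\right) \left(-2963\right) \right)} + 9905375} = \frac{1}{\left(1347 - 1039\right) + 9905375} = \frac{1}{308 + 9905375} = \frac{1}{9905683}$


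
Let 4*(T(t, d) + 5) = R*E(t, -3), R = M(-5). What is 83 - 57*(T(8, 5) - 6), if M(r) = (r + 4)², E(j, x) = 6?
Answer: 1249/2 ≈ 624.50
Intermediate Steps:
M(r) = (4 + r)²
R = 1 (R = (4 - 5)² = (-1)² = 1)
T(t, d) = -7/2 (T(t, d) = -5 + (1*6)/4 = -5 + (¼)*6 = -5 + 3/2 = -7/2)
83 - 57*(T(8, 5) - 6) = 83 - 57*(-7/2 - 6) = 83 - 57*(-19/2) = 83 + 1083/2 = 1249/2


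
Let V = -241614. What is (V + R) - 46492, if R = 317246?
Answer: 29140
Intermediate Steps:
(V + R) - 46492 = (-241614 + 317246) - 46492 = 75632 - 46492 = 29140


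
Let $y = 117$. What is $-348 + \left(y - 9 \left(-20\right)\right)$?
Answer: $-51$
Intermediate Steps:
$-348 + \left(y - 9 \left(-20\right)\right) = -348 - \left(-117 + 9 \left(-20\right)\right) = -348 + \left(117 - -180\right) = -348 + \left(117 + 180\right) = -348 + 297 = -51$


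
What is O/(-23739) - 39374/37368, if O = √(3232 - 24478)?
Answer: -19687/18684 - I*√21246/23739 ≈ -1.0537 - 0.0061401*I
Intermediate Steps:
O = I*√21246 (O = √(-21246) = I*√21246 ≈ 145.76*I)
O/(-23739) - 39374/37368 = (I*√21246)/(-23739) - 39374/37368 = (I*√21246)*(-1/23739) - 39374*1/37368 = -I*√21246/23739 - 19687/18684 = -19687/18684 - I*√21246/23739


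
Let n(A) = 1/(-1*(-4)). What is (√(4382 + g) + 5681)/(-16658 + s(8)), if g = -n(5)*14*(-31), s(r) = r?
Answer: -5681/16650 - √17962/33300 ≈ -0.34523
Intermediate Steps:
n(A) = ¼ (n(A) = 1/4 = ¼)
g = 217/2 (g = -14/4*(-31) = -1*7/2*(-31) = -7/2*(-31) = 217/2 ≈ 108.50)
(√(4382 + g) + 5681)/(-16658 + s(8)) = (√(4382 + 217/2) + 5681)/(-16658 + 8) = (√(8981/2) + 5681)/(-16650) = (√17962/2 + 5681)*(-1/16650) = (5681 + √17962/2)*(-1/16650) = -5681/16650 - √17962/33300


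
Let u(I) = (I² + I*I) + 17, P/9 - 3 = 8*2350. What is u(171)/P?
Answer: 58499/169227 ≈ 0.34568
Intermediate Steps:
P = 169227 (P = 27 + 9*(8*2350) = 27 + 9*18800 = 27 + 169200 = 169227)
u(I) = 17 + 2*I² (u(I) = (I² + I²) + 17 = 2*I² + 17 = 17 + 2*I²)
u(171)/P = (17 + 2*171²)/169227 = (17 + 2*29241)*(1/169227) = (17 + 58482)*(1/169227) = 58499*(1/169227) = 58499/169227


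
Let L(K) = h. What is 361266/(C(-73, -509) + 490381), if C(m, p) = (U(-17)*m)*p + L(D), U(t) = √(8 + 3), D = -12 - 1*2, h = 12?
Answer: 88581158769/112649112655 - 6711780381*√11/112649112655 ≈ 0.58874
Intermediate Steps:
D = -14 (D = -12 - 2 = -14)
L(K) = 12
U(t) = √11
C(m, p) = 12 + m*p*√11 (C(m, p) = (√11*m)*p + 12 = (m*√11)*p + 12 = m*p*√11 + 12 = 12 + m*p*√11)
361266/(C(-73, -509) + 490381) = 361266/((12 - 73*(-509)*√11) + 490381) = 361266/((12 + 37157*√11) + 490381) = 361266/(490393 + 37157*√11)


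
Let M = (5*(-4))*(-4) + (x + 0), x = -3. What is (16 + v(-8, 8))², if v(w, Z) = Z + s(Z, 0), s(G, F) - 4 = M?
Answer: 11025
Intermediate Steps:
M = 77 (M = (5*(-4))*(-4) + (-3 + 0) = -20*(-4) - 3 = 80 - 3 = 77)
s(G, F) = 81 (s(G, F) = 4 + 77 = 81)
v(w, Z) = 81 + Z (v(w, Z) = Z + 81 = 81 + Z)
(16 + v(-8, 8))² = (16 + (81 + 8))² = (16 + 89)² = 105² = 11025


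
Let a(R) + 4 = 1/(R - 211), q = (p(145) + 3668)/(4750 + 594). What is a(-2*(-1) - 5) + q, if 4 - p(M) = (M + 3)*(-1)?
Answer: -470291/142952 ≈ -3.2899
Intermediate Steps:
p(M) = 7 + M (p(M) = 4 - (M + 3)*(-1) = 4 - (3 + M)*(-1) = 4 - (-3 - M) = 4 + (3 + M) = 7 + M)
q = 955/1336 (q = ((7 + 145) + 3668)/(4750 + 594) = (152 + 3668)/5344 = 3820*(1/5344) = 955/1336 ≈ 0.71482)
a(R) = -4 + 1/(-211 + R) (a(R) = -4 + 1/(R - 211) = -4 + 1/(-211 + R))
a(-2*(-1) - 5) + q = (845 - 4*(-2*(-1) - 5))/(-211 + (-2*(-1) - 5)) + 955/1336 = (845 - 4*(2 - 5))/(-211 + (2 - 5)) + 955/1336 = (845 - 4*(-3))/(-211 - 3) + 955/1336 = (845 + 12)/(-214) + 955/1336 = -1/214*857 + 955/1336 = -857/214 + 955/1336 = -470291/142952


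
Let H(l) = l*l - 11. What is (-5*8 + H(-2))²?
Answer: 2209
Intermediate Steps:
H(l) = -11 + l² (H(l) = l² - 11 = -11 + l²)
(-5*8 + H(-2))² = (-5*8 + (-11 + (-2)²))² = (-40 + (-11 + 4))² = (-40 - 7)² = (-47)² = 2209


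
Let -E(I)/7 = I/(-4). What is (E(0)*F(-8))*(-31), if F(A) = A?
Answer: 0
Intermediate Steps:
E(I) = 7*I/4 (E(I) = -7*I/(-4) = -7*I*(-1)/4 = -(-7)*I/4 = 7*I/4)
(E(0)*F(-8))*(-31) = (((7/4)*0)*(-8))*(-31) = (0*(-8))*(-31) = 0*(-31) = 0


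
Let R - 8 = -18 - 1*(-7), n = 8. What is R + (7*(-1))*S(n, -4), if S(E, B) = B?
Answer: 25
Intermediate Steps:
R = -3 (R = 8 + (-18 - 1*(-7)) = 8 + (-18 + 7) = 8 - 11 = -3)
R + (7*(-1))*S(n, -4) = -3 + (7*(-1))*(-4) = -3 - 7*(-4) = -3 + 28 = 25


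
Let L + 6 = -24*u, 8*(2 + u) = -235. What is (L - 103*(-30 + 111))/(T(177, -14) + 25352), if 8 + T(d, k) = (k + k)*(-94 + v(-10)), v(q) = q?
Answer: -1899/7064 ≈ -0.26883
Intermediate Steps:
u = -251/8 (u = -2 + (⅛)*(-235) = -2 - 235/8 = -251/8 ≈ -31.375)
L = 747 (L = -6 - 24*(-251/8) = -6 + 753 = 747)
T(d, k) = -8 - 208*k (T(d, k) = -8 + (k + k)*(-94 - 10) = -8 + (2*k)*(-104) = -8 - 208*k)
(L - 103*(-30 + 111))/(T(177, -14) + 25352) = (747 - 103*(-30 + 111))/((-8 - 208*(-14)) + 25352) = (747 - 103*81)/((-8 + 2912) + 25352) = (747 - 8343)/(2904 + 25352) = -7596/28256 = -7596*1/28256 = -1899/7064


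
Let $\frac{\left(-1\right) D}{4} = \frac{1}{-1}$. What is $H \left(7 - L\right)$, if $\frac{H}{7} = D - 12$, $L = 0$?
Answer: $-392$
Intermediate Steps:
$D = 4$ ($D = - \frac{4}{-1} = \left(-4\right) \left(-1\right) = 4$)
$H = -56$ ($H = 7 \left(4 - 12\right) = 7 \left(-8\right) = -56$)
$H \left(7 - L\right) = - 56 \left(7 - 0\right) = - 56 \left(7 + 0\right) = \left(-56\right) 7 = -392$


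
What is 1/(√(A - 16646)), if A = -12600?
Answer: -I*√29246/29246 ≈ -0.0058475*I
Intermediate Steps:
1/(√(A - 16646)) = 1/(√(-12600 - 16646)) = 1/(√(-29246)) = 1/(I*√29246) = -I*√29246/29246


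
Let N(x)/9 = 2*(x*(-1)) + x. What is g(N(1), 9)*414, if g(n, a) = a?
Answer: 3726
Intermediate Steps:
N(x) = -9*x (N(x) = 9*(2*(x*(-1)) + x) = 9*(2*(-x) + x) = 9*(-2*x + x) = 9*(-x) = -9*x)
g(N(1), 9)*414 = 9*414 = 3726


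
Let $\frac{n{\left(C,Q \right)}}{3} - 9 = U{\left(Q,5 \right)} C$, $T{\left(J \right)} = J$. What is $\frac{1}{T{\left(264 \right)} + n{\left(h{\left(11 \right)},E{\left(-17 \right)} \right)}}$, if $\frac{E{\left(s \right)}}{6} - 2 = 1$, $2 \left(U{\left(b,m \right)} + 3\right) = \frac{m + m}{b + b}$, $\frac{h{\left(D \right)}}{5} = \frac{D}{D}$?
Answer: $\frac{12}{2977} \approx 0.0040309$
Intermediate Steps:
$h{\left(D \right)} = 5$ ($h{\left(D \right)} = 5 \frac{D}{D} = 5 \cdot 1 = 5$)
$U{\left(b,m \right)} = -3 + \frac{m}{2 b}$ ($U{\left(b,m \right)} = -3 + \frac{\left(m + m\right) \frac{1}{b + b}}{2} = -3 + \frac{2 m \frac{1}{2 b}}{2} = -3 + \frac{m \frac{1}{b}}{2} = -3 + \frac{m}{2 b}$)
$E{\left(s \right)} = 18$ ($E{\left(s \right)} = 12 + 6 \cdot 1 = 12 + 6 = 18$)
$n{\left(C,Q \right)} = 27 + 3 C \left(-3 + \frac{5}{2 Q}\right)$ ($n{\left(C,Q \right)} = 27 + 3 \left(-3 + \frac{1}{2} \cdot 5 \frac{1}{Q}\right) C = 27 + 3 \left(-3 + \frac{5}{2 Q}\right) C = 27 + 3 C \left(-3 + \frac{5}{2 Q}\right)$)
$\frac{1}{T{\left(264 \right)} + n{\left(h{\left(11 \right)},E{\left(-17 \right)} \right)}} = \frac{1}{264 + \left(27 - 45 + \frac{15}{2} \cdot 5 \cdot \frac{1}{18}\right)} = \frac{1}{264 + \left(27 - 45 + \frac{25}{12}\right)} = \frac{1}{264 - \frac{191}{12}} = \frac{1}{\frac{2977}{12}} = \frac{12}{2977}$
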